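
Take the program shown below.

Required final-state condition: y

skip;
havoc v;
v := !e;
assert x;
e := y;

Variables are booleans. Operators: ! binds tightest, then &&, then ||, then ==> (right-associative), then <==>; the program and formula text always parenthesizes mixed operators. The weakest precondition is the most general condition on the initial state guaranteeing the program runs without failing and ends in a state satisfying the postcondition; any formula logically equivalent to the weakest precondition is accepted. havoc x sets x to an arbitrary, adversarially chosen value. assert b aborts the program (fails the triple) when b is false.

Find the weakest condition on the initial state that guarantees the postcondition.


Working backward. After the program, y must hold.
Before e := y: y
Before assert x: x && y
Before v := !e: x && y
Before havoc v: x && y
Before skip: x && y
Answer: WP = x && y


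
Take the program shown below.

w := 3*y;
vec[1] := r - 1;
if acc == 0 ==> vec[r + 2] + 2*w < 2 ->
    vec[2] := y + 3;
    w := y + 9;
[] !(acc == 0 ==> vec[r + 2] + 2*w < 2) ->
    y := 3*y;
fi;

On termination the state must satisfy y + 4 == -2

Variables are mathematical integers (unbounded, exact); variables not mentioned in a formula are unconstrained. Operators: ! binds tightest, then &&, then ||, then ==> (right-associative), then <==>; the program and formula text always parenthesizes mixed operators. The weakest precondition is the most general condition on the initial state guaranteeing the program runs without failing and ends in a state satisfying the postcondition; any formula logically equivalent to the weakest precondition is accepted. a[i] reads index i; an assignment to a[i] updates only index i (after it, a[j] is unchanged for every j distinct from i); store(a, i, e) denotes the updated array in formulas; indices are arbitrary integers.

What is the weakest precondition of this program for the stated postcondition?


Working backward. After the program, the postcondition y + 4 == -2 must hold; in canonical form it is y == -6.
Then branch requires y == -6; else branch requires 3*y == -6.
Before the if: ((acc == 0 ==> vec[r + 2] + 2*w < 2) ==> y == -6) && ((!(acc == 0 ==> vec[r + 2] + 2*w < 2)) ==> 3*y == -6)
Before vec[1] := r - 1: ((acc == 0 ==> store(vec, 1, r - 1)[r + 2] + 2*w < 2) ==> y == -6) && ((!(acc == 0 ==> store(vec, 1, r - 1)[r + 2] + 2*w < 2)) ==> 3*y == -6)
Before w := 3*y: ((acc == 0 ==> store(vec, 1, r - 1)[r + 2] + 6*y < 2) ==> y == -6) && ((!(acc == 0 ==> store(vec, 1, r - 1)[r + 2] + 6*y < 2)) ==> 3*y == -6)
Answer: WP = ((acc == 0 ==> store(vec, 1, r - 1)[r + 2] + 6*y < 2) ==> y == -6) && ((!(acc == 0 ==> store(vec, 1, r - 1)[r + 2] + 6*y < 2)) ==> 3*y == -6)


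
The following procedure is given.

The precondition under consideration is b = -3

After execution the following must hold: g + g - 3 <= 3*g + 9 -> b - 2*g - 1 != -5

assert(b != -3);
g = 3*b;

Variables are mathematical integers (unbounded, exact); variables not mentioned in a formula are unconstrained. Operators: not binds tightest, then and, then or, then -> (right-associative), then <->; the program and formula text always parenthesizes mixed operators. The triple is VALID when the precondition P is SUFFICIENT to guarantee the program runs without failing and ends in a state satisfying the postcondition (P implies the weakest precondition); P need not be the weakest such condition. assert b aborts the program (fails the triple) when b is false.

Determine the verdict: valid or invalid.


Working backward. After the program, the postcondition g + g - 3 <= 3*g + 9 -> b - 2*g - 1 != -5 must hold; in canonical form it is g >= -12 -> b != 2*g - 4.
Before g := 3*b: 3*b >= -12 -> 5*b != 4
Before assert b != -3: b != -3 and (3*b >= -12 -> 5*b != 4)
The weakest precondition is b != -3 and (3*b >= -12 -> 5*b != 4).
Check whether b = -3 implies it.
Countermodel: at the initial state b = -3, the precondition holds but the weakest precondition fails.
Answer: invalid


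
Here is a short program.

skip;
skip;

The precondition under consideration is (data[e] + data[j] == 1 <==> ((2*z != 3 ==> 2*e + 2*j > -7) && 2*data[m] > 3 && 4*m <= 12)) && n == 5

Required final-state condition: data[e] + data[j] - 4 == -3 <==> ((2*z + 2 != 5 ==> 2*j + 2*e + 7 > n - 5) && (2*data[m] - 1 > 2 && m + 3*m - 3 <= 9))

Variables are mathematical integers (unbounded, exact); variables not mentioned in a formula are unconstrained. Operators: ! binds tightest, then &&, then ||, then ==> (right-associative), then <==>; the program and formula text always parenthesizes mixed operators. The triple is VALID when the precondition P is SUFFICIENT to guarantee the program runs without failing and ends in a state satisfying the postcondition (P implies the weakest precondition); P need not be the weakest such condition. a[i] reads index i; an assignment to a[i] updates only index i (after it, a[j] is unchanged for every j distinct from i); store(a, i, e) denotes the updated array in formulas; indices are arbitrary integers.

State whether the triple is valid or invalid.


Working backward. After the program, the postcondition data[e] + data[j] - 4 == -3 <==> ((2*z + 2 != 5 ==> 2*j + 2*e + 7 > n - 5) && (2*data[m] - 1 > 2 && m + 3*m - 3 <= 9)) must hold; in canonical form it is data[e] + data[j] == 1 <==> ((2*z != 3 ==> 2*e + 2*j > n - 12) && 2*data[m] > 3 && 4*m <= 12).
Before skip: data[e] + data[j] == 1 <==> ((2*z != 3 ==> 2*e + 2*j > n - 12) && 2*data[m] > 3 && 4*m <= 12)
Before skip: data[e] + data[j] == 1 <==> ((2*z != 3 ==> 2*e + 2*j > n - 12) && 2*data[m] > 3 && 4*m <= 12)
The weakest precondition is data[e] + data[j] == 1 <==> ((2*z != 3 ==> 2*e + 2*j > n - 12) && 2*data[m] > 3 && 4*m <= 12).
Check whether (data[e] + data[j] == 1 <==> ((2*z != 3 ==> 2*e + 2*j > -7) && 2*data[m] > 3 && 4*m <= 12)) && n == 5 implies it.
Every state satisfying the precondition satisfies the weakest precondition: the implication holds.
Answer: valid


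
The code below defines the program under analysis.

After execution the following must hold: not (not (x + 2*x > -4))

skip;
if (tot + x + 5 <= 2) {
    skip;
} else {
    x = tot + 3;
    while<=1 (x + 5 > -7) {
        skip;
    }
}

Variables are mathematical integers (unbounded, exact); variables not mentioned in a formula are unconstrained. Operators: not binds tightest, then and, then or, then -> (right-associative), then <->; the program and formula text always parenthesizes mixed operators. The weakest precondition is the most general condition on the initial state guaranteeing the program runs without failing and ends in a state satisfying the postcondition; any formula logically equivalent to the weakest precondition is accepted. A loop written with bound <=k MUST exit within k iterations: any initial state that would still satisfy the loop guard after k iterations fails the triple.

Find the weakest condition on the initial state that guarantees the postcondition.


Working backward. After the program, the postcondition not (not (x + 2*x > -4)) must hold; in canonical form it is 3*x > -4.
Then branch requires 3*x > -4; else branch requires (tot > -15 -> ((not (tot > -15)) and 3*tot > -13)) and ((not (tot > -15)) -> 3*tot > -13).
Before the if: (tot + x <= -3 -> 3*x > -4) and ((not (tot + x <= -3)) -> ((tot > -15 -> ((not (tot > -15)) and 3*tot > -13)) and ((not (tot > -15)) -> 3*tot > -13)))
Before skip: (tot + x <= -3 -> 3*x > -4) and ((not (tot + x <= -3)) -> ((tot > -15 -> ((not (tot > -15)) and 3*tot > -13)) and ((not (tot > -15)) -> 3*tot > -13)))
Answer: WP = (tot + x <= -3 -> 3*x > -4) and ((not (tot + x <= -3)) -> ((tot > -15 -> ((not (tot > -15)) and 3*tot > -13)) and ((not (tot > -15)) -> 3*tot > -13)))


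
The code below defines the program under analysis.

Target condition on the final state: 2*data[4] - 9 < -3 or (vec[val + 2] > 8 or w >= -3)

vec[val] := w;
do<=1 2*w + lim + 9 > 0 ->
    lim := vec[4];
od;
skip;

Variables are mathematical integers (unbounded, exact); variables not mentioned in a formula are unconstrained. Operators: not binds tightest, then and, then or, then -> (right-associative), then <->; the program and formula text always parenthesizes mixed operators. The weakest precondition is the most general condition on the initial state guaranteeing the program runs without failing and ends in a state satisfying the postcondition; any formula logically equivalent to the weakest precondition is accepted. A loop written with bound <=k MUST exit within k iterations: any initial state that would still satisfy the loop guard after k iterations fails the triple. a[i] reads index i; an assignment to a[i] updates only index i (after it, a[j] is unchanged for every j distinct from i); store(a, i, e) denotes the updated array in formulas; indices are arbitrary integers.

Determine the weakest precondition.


Working backward. After the program, the postcondition 2*data[4] - 9 < -3 or (vec[val + 2] > 8 or w >= -3) must hold; in canonical form it is 2*data[4] < 6 or vec[val + 2] > 8 or w >= -3.
Before skip: 2*data[4] < 6 or vec[val + 2] > 8 or w >= -3
Before the loop (bound <=1), unroll the exhaustion recursion (WP_0 = exit-now case; WP_j = one more guarded iteration, up to j = 1):
  WP_0: (not (lim + 2*w > -9)) and (2*data[4] < 6 or vec[val + 2] > 8 or w >= -3)
  WP_1: (lim + 2*w > -9 -> ((not (vec[4] + 2*w > -9)) and (2*data[4] < 6 or vec[val + 2] > 8 or w >= -3))) and ((not (lim + 2*w > -9)) -> (2*data[4] < 6 or vec[val + 2] > 8 or w >= -3))
So before the loop: (lim + 2*w > -9 -> ((not (vec[4] + 2*w > -9)) and (2*data[4] < 6 or vec[val + 2] > 8 or w >= -3))) and ((not (lim + 2*w > -9)) -> (2*data[4] < 6 or vec[val + 2] > 8 or w >= -3))
Before vec[val] := w: (lim + 2*w > -9 -> ((not (store(vec, val, w)[4] + 2*w > -9)) and (2*data[4] < 6 or store(vec, val, w)[val + 2] > 8 or w >= -3))) and ((not (lim + 2*w > -9)) -> (2*data[4] < 6 or store(vec, val, w)[val + 2] > 8 or w >= -3))
Answer: WP = (lim + 2*w > -9 -> ((not (store(vec, val, w)[4] + 2*w > -9)) and (2*data[4] < 6 or store(vec, val, w)[val + 2] > 8 or w >= -3))) and ((not (lim + 2*w > -9)) -> (2*data[4] < 6 or store(vec, val, w)[val + 2] > 8 or w >= -3))


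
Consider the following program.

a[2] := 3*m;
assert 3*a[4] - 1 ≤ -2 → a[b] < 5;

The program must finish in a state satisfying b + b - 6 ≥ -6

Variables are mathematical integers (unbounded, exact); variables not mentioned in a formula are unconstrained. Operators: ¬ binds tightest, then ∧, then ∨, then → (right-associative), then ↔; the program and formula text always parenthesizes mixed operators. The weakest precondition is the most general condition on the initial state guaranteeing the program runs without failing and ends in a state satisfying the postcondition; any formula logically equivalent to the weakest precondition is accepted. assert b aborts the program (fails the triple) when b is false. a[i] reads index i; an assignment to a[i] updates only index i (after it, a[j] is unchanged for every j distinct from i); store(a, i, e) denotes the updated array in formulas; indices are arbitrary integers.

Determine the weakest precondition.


Working backward. After the program, the postcondition b + b - 6 ≥ -6 must hold; in canonical form it is 2*b ≥ 0.
Before assert 3*a[4] - 1 ≤ -2 → a[b] < 5: (3*a[4] ≤ -1 → a[b] < 5) ∧ 2*b ≥ 0
Before a[2] := 3*m: (3*a[4] ≤ -1 → store(a, 2, 3*m)[b] < 5) ∧ 2*b ≥ 0
Answer: WP = (3*a[4] ≤ -1 → store(a, 2, 3*m)[b] < 5) ∧ 2*b ≥ 0


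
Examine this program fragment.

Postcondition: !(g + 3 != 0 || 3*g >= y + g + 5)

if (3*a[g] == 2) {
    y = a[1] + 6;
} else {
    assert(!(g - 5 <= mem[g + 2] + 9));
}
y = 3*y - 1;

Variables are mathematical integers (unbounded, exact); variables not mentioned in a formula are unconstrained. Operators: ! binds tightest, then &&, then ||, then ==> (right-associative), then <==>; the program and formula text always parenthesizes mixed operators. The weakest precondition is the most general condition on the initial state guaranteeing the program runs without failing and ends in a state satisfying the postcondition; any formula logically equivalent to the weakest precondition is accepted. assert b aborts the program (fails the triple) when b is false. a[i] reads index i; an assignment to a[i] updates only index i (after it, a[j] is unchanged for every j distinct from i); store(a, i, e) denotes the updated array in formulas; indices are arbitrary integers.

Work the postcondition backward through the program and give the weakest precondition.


Working backward. After the program, the postcondition !(g + 3 != 0 || 3*g >= y + g + 5) must hold; in canonical form it is !(g != -3 || 2*g >= y + 5).
Before y := 3*y - 1: !(g != -3 || 2*g >= 3*y + 4)
Then branch requires !(g != -3 || 2*g >= 3*a[1] + 22); else branch requires (!(g <= mem[g + 2] + 14)) && (!(g != -3 || 2*g >= 3*y + 4)).
Before the if: (3*a[g] == 2 ==> (!(g != -3 || 2*g >= 3*a[1] + 22))) && ((!(3*a[g] == 2)) ==> ((!(g <= mem[g + 2] + 14)) && (!(g != -3 || 2*g >= 3*y + 4))))
Answer: WP = (3*a[g] == 2 ==> (!(g != -3 || 2*g >= 3*a[1] + 22))) && ((!(3*a[g] == 2)) ==> ((!(g <= mem[g + 2] + 14)) && (!(g != -3 || 2*g >= 3*y + 4))))


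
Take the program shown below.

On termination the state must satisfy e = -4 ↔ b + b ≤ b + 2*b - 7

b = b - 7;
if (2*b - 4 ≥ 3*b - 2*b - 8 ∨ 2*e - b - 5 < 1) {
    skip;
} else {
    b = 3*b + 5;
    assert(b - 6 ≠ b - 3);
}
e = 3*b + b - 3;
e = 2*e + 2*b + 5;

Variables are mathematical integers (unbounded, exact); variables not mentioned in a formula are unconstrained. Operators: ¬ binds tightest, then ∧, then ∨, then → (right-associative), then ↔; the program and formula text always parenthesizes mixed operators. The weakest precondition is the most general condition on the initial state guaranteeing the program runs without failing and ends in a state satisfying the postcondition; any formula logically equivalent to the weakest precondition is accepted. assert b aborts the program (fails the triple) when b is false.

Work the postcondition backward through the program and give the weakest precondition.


Working backward. After the program, the postcondition e = -4 ↔ b + b ≤ b + 2*b - 7 must hold; in canonical form it is e = -4 ↔ b ≥ 7.
Before e := 2*e + 2*b + 5: 2*b + 2*e = -9 ↔ b ≥ 7
Before e := 3*b + b - 3: 10*b = -3 ↔ b ≥ 7
Then branch requires 10*b = -3 ↔ b ≥ 7; else branch requires 30*b = -53 ↔ 3*b ≥ 2.
Before the if: ((b ≥ -4 ∨ 2*e < b + 6) → (10*b = -3 ↔ b ≥ 7)) ∧ ((¬(b ≥ -4 ∨ 2*e < b + 6)) → (30*b = -53 ↔ 3*b ≥ 2))
Before b := b - 7: ((b ≥ 3 ∨ 2*e < b - 1) → (10*b = 67 ↔ b ≥ 14)) ∧ ((¬(b ≥ 3 ∨ 2*e < b - 1)) → (30*b = 157 ↔ 3*b ≥ 23))
Answer: WP = ((b ≥ 3 ∨ 2*e < b - 1) → (10*b = 67 ↔ b ≥ 14)) ∧ ((¬(b ≥ 3 ∨ 2*e < b - 1)) → (30*b = 157 ↔ 3*b ≥ 23))


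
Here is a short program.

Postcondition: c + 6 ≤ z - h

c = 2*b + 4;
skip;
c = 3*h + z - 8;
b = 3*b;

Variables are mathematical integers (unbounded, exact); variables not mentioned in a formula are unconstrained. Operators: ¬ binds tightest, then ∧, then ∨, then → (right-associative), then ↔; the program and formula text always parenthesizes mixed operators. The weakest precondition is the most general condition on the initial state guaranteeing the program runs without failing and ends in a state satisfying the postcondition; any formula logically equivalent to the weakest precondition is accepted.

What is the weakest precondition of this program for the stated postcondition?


Working backward. After the program, the postcondition c + 6 ≤ z - h must hold; in canonical form it is c + h ≤ z - 6.
Before b := 3*b: c + h ≤ z - 6
Before c := 3*h + z - 8: 4*h ≤ 2
Before skip: 4*h ≤ 2
Before c := 2*b + 4: 4*h ≤ 2
Answer: WP = 4*h ≤ 2


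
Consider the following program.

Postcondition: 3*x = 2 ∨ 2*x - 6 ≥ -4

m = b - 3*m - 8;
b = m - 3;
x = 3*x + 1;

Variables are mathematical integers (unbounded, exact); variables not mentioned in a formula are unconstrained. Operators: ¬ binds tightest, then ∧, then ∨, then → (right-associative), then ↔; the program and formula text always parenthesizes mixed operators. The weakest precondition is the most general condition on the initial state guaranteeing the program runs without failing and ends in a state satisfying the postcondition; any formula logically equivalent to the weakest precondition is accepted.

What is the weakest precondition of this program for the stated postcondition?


Working backward. After the program, the postcondition 3*x = 2 ∨ 2*x - 6 ≥ -4 must hold; in canonical form it is 3*x = 2 ∨ 2*x ≥ 2.
Before x := 3*x + 1: 9*x = -1 ∨ 6*x ≥ 0
Before b := m - 3: 9*x = -1 ∨ 6*x ≥ 0
Before m := b - 3*m - 8: 9*x = -1 ∨ 6*x ≥ 0
Answer: WP = 9*x = -1 ∨ 6*x ≥ 0


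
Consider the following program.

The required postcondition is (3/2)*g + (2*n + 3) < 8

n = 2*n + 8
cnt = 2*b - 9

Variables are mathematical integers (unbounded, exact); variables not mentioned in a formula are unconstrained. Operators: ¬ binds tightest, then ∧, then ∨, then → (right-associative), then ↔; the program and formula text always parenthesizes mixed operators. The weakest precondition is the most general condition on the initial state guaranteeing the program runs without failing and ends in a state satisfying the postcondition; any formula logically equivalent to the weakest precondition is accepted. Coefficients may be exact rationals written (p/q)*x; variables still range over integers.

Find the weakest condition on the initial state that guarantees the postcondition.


Working backward. After the program, the postcondition (3/2)*g + (2*n + 3) < 8 must hold; in canonical form it is (3/2)*g + 2*n < 5.
Before cnt := 2*b - 9: (3/2)*g + 2*n < 5
Before n := 2*n + 8: (3/2)*g + 4*n < -11
Answer: WP = (3/2)*g + 4*n < -11


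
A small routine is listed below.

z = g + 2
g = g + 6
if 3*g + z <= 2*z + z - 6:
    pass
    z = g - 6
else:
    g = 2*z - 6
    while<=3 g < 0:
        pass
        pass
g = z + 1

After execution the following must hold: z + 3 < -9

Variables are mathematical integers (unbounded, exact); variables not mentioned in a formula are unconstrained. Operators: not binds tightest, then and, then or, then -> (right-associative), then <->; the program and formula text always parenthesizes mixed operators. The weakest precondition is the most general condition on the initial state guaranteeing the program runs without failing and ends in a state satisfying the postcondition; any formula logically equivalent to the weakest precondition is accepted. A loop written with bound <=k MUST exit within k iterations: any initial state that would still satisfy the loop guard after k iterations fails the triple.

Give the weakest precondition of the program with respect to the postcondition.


Working backward. After the program, the postcondition z + 3 < -9 must hold; in canonical form it is z < -12.
Before g := z + 1: z < -12
Then branch requires g < -6; else branch requires (2*z < 6 -> ((2*z < 6 -> ((2*z < 6 -> ((not (2*z < 6)) and z < -12)) and ((not (2*z < 6)) -> z < -12))) and ((not (2*z < 6)) -> z < -12))) and ((not (2*z < 6)) -> z < -12).
Before the if: (3*g <= 2*z - 6 -> g < -6) and ((not (3*g <= 2*z - 6)) -> ((2*z < 6 -> ((2*z < 6 -> ((2*z < 6 -> ((not (2*z < 6)) and z < -12)) and ((not (2*z < 6)) -> z < -12))) and ((not (2*z < 6)) -> z < -12))) and ((not (2*z < 6)) -> z < -12)))
Before g := g + 6: (3*g <= 2*z - 24 -> g < -12) and ((not (3*g <= 2*z - 24)) -> ((2*z < 6 -> ((2*z < 6 -> ((2*z < 6 -> ((not (2*z < 6)) and z < -12)) and ((not (2*z < 6)) -> z < -12))) and ((not (2*z < 6)) -> z < -12))) and ((not (2*z < 6)) -> z < -12)))
Before z := g + 2: (g <= -20 -> g < -12) and ((not (g <= -20)) -> ((2*g < 2 -> ((2*g < 2 -> ((2*g < 2 -> ((not (2*g < 2)) and g < -14)) and ((not (2*g < 2)) -> g < -14))) and ((not (2*g < 2)) -> g < -14))) and ((not (2*g < 2)) -> g < -14)))
Answer: WP = (g <= -20 -> g < -12) and ((not (g <= -20)) -> ((2*g < 2 -> ((2*g < 2 -> ((2*g < 2 -> ((not (2*g < 2)) and g < -14)) and ((not (2*g < 2)) -> g < -14))) and ((not (2*g < 2)) -> g < -14))) and ((not (2*g < 2)) -> g < -14)))


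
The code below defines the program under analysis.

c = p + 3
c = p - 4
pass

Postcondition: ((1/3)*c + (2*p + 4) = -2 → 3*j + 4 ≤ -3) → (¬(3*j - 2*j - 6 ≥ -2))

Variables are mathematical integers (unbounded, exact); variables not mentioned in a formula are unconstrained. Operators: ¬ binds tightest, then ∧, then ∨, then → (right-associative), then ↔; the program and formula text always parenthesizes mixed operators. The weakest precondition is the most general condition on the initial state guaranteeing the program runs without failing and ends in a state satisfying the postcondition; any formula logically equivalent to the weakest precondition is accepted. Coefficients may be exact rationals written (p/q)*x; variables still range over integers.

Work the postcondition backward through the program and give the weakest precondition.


Working backward. After the program, the postcondition ((1/3)*c + (2*p + 4) = -2 → 3*j + 4 ≤ -3) → (¬(3*j - 2*j - 6 ≥ -2)) must hold; in canonical form it is ((1/3)*c + 2*p = -6 → 3*j ≤ -7) → (¬(j ≥ 4)).
Before skip: ((1/3)*c + 2*p = -6 → 3*j ≤ -7) → (¬(j ≥ 4))
Before c := p - 4: ((7/3)*p = -14/3 → 3*j ≤ -7) → (¬(j ≥ 4))
Before c := p + 3: ((7/3)*p = -14/3 → 3*j ≤ -7) → (¬(j ≥ 4))
Answer: WP = ((7/3)*p = -14/3 → 3*j ≤ -7) → (¬(j ≥ 4))


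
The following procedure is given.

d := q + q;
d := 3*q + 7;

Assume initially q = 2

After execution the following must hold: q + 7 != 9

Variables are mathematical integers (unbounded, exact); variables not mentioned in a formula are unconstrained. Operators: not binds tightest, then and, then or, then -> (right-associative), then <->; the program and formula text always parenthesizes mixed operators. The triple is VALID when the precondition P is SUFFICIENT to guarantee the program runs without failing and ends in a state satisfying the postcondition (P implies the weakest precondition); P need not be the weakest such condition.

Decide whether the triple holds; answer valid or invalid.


Working backward. After the program, the postcondition q + 7 != 9 must hold; in canonical form it is q != 2.
Before d := 3*q + 7: q != 2
Before d := q + q: q != 2
The weakest precondition is q != 2.
Check whether q = 2 implies it.
Countermodel: at the initial state q = 2, the precondition holds but the weakest precondition fails.
Answer: invalid


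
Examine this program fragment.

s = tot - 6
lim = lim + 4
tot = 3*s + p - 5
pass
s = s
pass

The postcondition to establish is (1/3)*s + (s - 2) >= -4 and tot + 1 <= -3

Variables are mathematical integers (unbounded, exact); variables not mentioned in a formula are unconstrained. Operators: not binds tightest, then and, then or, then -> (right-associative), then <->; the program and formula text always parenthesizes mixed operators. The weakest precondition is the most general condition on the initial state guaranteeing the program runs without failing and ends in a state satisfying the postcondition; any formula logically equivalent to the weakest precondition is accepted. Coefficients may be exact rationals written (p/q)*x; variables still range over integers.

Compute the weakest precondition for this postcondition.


Working backward. After the program, the postcondition (1/3)*s + (s - 2) >= -4 and tot + 1 <= -3 must hold; in canonical form it is (4/3)*s >= -2 and tot <= -4.
Before skip: (4/3)*s >= -2 and tot <= -4
Before s := s: (4/3)*s >= -2 and tot <= -4
Before skip: (4/3)*s >= -2 and tot <= -4
Before tot := 3*s + p - 5: (4/3)*s >= -2 and p + 3*s <= 1
Before lim := lim + 4: (4/3)*s >= -2 and p + 3*s <= 1
Before s := tot - 6: (4/3)*tot >= 6 and p + 3*tot <= 19
Answer: WP = (4/3)*tot >= 6 and p + 3*tot <= 19


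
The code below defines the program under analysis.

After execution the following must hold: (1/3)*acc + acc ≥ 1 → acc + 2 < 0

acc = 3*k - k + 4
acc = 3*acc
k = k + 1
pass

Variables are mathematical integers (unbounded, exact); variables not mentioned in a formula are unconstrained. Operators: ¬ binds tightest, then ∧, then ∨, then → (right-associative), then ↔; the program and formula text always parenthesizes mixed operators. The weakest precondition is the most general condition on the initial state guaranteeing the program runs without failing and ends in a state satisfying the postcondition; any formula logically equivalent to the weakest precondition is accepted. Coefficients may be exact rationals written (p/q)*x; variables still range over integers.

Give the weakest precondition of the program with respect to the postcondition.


Working backward. After the program, the postcondition (1/3)*acc + acc ≥ 1 → acc + 2 < 0 must hold; in canonical form it is (4/3)*acc ≥ 1 → acc < -2.
Before skip: (4/3)*acc ≥ 1 → acc < -2
Before k := k + 1: (4/3)*acc ≥ 1 → acc < -2
Before acc := 3*acc: 4*acc ≥ 1 → 3*acc < -2
Before acc := 3*k - k + 4: 8*k ≥ -15 → 6*k < -14
Answer: WP = 8*k ≥ -15 → 6*k < -14


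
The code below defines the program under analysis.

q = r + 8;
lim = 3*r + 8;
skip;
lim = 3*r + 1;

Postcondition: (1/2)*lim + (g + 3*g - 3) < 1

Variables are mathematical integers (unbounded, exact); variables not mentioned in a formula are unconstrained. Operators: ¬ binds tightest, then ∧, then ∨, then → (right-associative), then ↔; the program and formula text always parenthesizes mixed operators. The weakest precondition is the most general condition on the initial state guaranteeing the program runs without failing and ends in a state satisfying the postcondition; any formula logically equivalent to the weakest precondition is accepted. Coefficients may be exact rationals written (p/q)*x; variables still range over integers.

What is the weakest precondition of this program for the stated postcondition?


Working backward. After the program, the postcondition (1/2)*lim + (g + 3*g - 3) < 1 must hold; in canonical form it is 4*g + (1/2)*lim < 4.
Before lim := 3*r + 1: 4*g + (3/2)*r < 7/2
Before skip: 4*g + (3/2)*r < 7/2
Before lim := 3*r + 8: 4*g + (3/2)*r < 7/2
Before q := r + 8: 4*g + (3/2)*r < 7/2
Answer: WP = 4*g + (3/2)*r < 7/2


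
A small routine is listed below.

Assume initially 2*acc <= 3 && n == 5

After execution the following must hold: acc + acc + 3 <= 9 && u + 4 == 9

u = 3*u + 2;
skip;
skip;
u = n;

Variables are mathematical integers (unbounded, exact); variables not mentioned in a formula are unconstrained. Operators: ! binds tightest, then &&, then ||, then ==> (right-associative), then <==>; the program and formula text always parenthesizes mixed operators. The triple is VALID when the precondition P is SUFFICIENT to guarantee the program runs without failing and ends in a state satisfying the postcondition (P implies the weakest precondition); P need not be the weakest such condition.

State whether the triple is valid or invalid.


Working backward. After the program, the postcondition acc + acc + 3 <= 9 && u + 4 == 9 must hold; in canonical form it is 2*acc <= 6 && u == 5.
Before u := n: 2*acc <= 6 && n == 5
Before skip: 2*acc <= 6 && n == 5
Before skip: 2*acc <= 6 && n == 5
Before u := 3*u + 2: 2*acc <= 6 && n == 5
The weakest precondition is 2*acc <= 6 && n == 5.
Check whether 2*acc <= 3 && n == 5 implies it.
Every state satisfying the precondition satisfies the weakest precondition: the implication holds.
Answer: valid


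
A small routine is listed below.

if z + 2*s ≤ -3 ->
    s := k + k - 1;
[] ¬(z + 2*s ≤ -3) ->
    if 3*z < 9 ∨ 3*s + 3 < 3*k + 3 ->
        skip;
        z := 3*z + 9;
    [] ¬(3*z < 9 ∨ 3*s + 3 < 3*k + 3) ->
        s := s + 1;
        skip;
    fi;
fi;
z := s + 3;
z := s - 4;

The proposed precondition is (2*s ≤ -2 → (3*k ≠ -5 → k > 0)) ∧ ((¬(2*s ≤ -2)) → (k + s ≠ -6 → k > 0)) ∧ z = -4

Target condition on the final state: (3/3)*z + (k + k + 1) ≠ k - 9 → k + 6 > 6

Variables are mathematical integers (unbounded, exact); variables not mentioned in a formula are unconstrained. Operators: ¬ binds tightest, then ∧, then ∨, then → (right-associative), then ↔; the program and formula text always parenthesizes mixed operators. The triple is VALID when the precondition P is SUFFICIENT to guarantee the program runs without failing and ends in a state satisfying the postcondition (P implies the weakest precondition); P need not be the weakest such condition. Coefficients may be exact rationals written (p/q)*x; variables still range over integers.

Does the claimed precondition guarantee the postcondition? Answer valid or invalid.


Working backward. After the program, the postcondition (3/3)*z + (k + k + 1) ≠ k - 9 → k + 6 > 6 must hold; in canonical form it is k + z ≠ -10 → k > 0.
Before z := s - 4: k + s ≠ -6 → k > 0
Before z := s + 3: k + s ≠ -6 → k > 0
Then branch requires 3*k ≠ -5 → k > 0; else branch requires ((3*z < 9 ∨ 3*s < 3*k) → (k + s ≠ -6 → k > 0)) ∧ ((¬(3*z < 9 ∨ 3*s < 3*k)) → (k + s ≠ -7 → k > 0)).
Before the if: (2*s + z ≤ -3 → (3*k ≠ -5 → k > 0)) ∧ ((¬(2*s + z ≤ -3)) → (((3*z < 9 ∨ 3*s < 3*k) → (k + s ≠ -6 → k > 0)) ∧ ((¬(3*z < 9 ∨ 3*s < 3*k)) → (k + s ≠ -7 → k > 0))))
The weakest precondition is (2*s + z ≤ -3 → (3*k ≠ -5 → k > 0)) ∧ ((¬(2*s + z ≤ -3)) → (((3*z < 9 ∨ 3*s < 3*k) → (k + s ≠ -6 → k > 0)) ∧ ((¬(3*z < 9 ∨ 3*s < 3*k)) → (k + s ≠ -7 → k > 0)))).
Check whether (2*s ≤ -2 → (3*k ≠ -5 → k > 0)) ∧ ((¬(2*s ≤ -2)) → (k + s ≠ -6 → k > 0)) ∧ z = -4 implies it.
Countermodel: at the initial state k = -6, s = 0, z = -4, the precondition holds but the weakest precondition fails.
Answer: invalid


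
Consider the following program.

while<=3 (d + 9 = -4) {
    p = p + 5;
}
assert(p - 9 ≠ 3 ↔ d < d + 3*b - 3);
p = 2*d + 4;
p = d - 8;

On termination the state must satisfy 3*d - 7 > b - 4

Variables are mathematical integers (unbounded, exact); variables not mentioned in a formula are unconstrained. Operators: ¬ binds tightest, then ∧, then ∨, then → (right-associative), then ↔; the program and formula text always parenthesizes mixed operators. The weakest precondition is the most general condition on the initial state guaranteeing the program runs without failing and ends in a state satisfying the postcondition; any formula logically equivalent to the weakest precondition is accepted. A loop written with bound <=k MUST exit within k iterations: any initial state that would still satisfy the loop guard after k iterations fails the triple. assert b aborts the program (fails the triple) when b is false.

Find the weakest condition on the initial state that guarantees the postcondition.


Working backward. After the program, the postcondition 3*d - 7 > b - 4 must hold; in canonical form it is 3*d > b + 3.
Before p := d - 8: 3*d > b + 3
Before p := 2*d + 4: 3*d > b + 3
Before assert p - 9 ≠ 3 ↔ d < d + 3*b - 3: (p ≠ 12 ↔ 3*b > 3) ∧ 3*d > b + 3
Before the loop (bound <=3), unroll the exhaustion recursion (WP_0 = exit-now case; WP_j = one more guarded iteration, up to j = 3):
  WP_0: (¬(d = -13)) ∧ (p ≠ 12 ↔ 3*b > 3) ∧ 3*d > b + 3
  WP_1: (d = -13 → ((¬(d = -13)) ∧ (p ≠ 7 ↔ 3*b > 3) ∧ 3*d > b + 3)) ∧ ((¬(d = -13)) → ((p ≠ 12 ↔ 3*b > 3) ∧ 3*d > b + 3))
  WP_2: (d = -13 → ((d = -13 → ((¬(d = -13)) ∧ (p ≠ 2 ↔ 3*b > 3) ∧ 3*d > b + 3)) ∧ ((¬(d = -13)) → ((p ≠ 7 ↔ 3*b > 3) ∧ 3*d > b + 3)))) ∧ ((¬(d = -13)) → ((p ≠ 12 ↔ 3*b > 3) ∧ 3*d > b + 3))
  WP_3: (d = -13 → ((d = -13 → ((d = -13 → ((¬(d = -13)) ∧ (p ≠ -3 ↔ 3*b > 3) ∧ 3*d > b + 3)) ∧ ((¬(d = -13)) → ((p ≠ 2 ↔ 3*b > 3) ∧ 3*d > b + 3)))) ∧ ((¬(d = -13)) → ((p ≠ 7 ↔ 3*b > 3) ∧ 3*d > b + 3)))) ∧ ((¬(d = -13)) → ((p ≠ 12 ↔ 3*b > 3) ∧ 3*d > b + 3))
So before the loop: (d = -13 → ((d = -13 → ((d = -13 → ((¬(d = -13)) ∧ (p ≠ -3 ↔ 3*b > 3) ∧ 3*d > b + 3)) ∧ ((¬(d = -13)) → ((p ≠ 2 ↔ 3*b > 3) ∧ 3*d > b + 3)))) ∧ ((¬(d = -13)) → ((p ≠ 7 ↔ 3*b > 3) ∧ 3*d > b + 3)))) ∧ ((¬(d = -13)) → ((p ≠ 12 ↔ 3*b > 3) ∧ 3*d > b + 3))
Answer: WP = (d = -13 → ((d = -13 → ((d = -13 → ((¬(d = -13)) ∧ (p ≠ -3 ↔ 3*b > 3) ∧ 3*d > b + 3)) ∧ ((¬(d = -13)) → ((p ≠ 2 ↔ 3*b > 3) ∧ 3*d > b + 3)))) ∧ ((¬(d = -13)) → ((p ≠ 7 ↔ 3*b > 3) ∧ 3*d > b + 3)))) ∧ ((¬(d = -13)) → ((p ≠ 12 ↔ 3*b > 3) ∧ 3*d > b + 3))


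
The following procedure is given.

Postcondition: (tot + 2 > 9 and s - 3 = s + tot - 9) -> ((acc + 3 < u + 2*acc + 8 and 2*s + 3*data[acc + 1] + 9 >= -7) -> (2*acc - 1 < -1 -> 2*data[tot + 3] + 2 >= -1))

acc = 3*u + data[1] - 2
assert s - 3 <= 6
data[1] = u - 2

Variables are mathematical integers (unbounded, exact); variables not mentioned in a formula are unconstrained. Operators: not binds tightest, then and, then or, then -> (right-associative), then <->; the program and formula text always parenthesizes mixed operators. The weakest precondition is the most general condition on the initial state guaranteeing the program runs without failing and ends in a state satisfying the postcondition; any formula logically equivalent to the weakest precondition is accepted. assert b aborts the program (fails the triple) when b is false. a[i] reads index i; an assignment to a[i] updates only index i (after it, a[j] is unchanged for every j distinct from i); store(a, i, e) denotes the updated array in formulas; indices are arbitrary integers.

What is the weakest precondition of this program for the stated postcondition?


Working backward. After the program, the postcondition (tot + 2 > 9 and s - 3 = s + tot - 9) -> ((acc + 3 < u + 2*acc + 8 and 2*s + 3*data[acc + 1] + 9 >= -7) -> (2*acc - 1 < -1 -> 2*data[tot + 3] + 2 >= -1)) must hold; in canonical form it is (tot > 7 and tot = 6) -> ((acc + u > -5 and 3*data[acc + 1] + 2*s >= -16) -> (2*acc < 0 -> 2*data[tot + 3] >= -3)).
Before data[1] := u - 2: (tot > 7 and tot = 6) -> ((acc + u > -5 and 3*store(data, 1, u - 2)[acc + 1] + 2*s >= -16) -> (2*acc < 0 -> 2*store(data, 1, u - 2)[tot + 3] >= -3))
Before assert s - 3 <= 6: s <= 9 and ((tot > 7 and tot = 6) -> ((acc + u > -5 and 3*store(data, 1, u - 2)[acc + 1] + 2*s >= -16) -> (2*acc < 0 -> 2*store(data, 1, u - 2)[tot + 3] >= -3)))
Before acc := 3*u + data[1] - 2: s <= 9 and ((tot > 7 and tot = 6) -> ((data[1] + 4*u > -3 and 3*store(data, 1, u - 2)[data[1] + 3*u - 1] + 2*s >= -16) -> (2*data[1] + 6*u < 4 -> 2*store(data, 1, u - 2)[tot + 3] >= -3)))
Answer: WP = s <= 9 and ((tot > 7 and tot = 6) -> ((data[1] + 4*u > -3 and 3*store(data, 1, u - 2)[data[1] + 3*u - 1] + 2*s >= -16) -> (2*data[1] + 6*u < 4 -> 2*store(data, 1, u - 2)[tot + 3] >= -3)))


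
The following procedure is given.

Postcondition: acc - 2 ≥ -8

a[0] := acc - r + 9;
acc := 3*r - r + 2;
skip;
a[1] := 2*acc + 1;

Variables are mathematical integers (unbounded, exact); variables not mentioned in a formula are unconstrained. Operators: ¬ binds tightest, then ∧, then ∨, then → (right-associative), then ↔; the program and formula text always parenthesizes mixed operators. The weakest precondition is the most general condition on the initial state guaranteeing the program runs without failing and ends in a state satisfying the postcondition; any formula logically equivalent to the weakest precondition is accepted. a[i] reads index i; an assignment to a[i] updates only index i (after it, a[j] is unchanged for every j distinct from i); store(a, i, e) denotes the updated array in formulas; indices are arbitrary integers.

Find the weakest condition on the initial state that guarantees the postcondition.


Working backward. After the program, the postcondition acc - 2 ≥ -8 must hold; in canonical form it is acc ≥ -6.
Before a[1] := 2*acc + 1: acc ≥ -6
Before skip: acc ≥ -6
Before acc := 3*r - r + 2: 2*r ≥ -8
Before a[0] := acc - r + 9: 2*r ≥ -8
Answer: WP = 2*r ≥ -8


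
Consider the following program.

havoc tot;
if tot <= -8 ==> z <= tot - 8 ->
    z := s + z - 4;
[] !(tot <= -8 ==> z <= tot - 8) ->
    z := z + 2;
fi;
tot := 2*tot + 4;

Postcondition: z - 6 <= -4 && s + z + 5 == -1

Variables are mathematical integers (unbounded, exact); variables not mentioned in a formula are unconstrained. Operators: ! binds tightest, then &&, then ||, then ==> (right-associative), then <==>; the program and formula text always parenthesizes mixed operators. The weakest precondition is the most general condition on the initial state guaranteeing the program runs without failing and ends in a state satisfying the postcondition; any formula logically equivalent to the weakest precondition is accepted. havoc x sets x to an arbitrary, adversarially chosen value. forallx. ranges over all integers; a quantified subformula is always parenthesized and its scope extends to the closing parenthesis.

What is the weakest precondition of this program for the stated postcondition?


Working backward. After the program, the postcondition z - 6 <= -4 && s + z + 5 == -1 must hold; in canonical form it is z <= 2 && s + z == -6.
Before tot := 2*tot + 4: z <= 2 && s + z == -6
Then branch requires s + z <= 6 && 2*s + z == -2; else branch requires z <= 0 && s + z == -8.
Before the if: ((tot <= -8 ==> z <= tot - 8) ==> (s + z <= 6 && 2*s + z == -2)) && ((!(tot <= -8 ==> z <= tot - 8)) ==> (z <= 0 && s + z == -8))
Before havoc tot: forall tot_1. (((tot_1 <= -8 ==> z <= tot_1 - 8) ==> (s + z <= 6 && 2*s + z == -2)) && ((!(tot_1 <= -8 ==> z <= tot_1 - 8)) ==> (z <= 0 && s + z == -8)))
Answer: WP = forall tot_1. (((tot_1 <= -8 ==> z <= tot_1 - 8) ==> (s + z <= 6 && 2*s + z == -2)) && ((!(tot_1 <= -8 ==> z <= tot_1 - 8)) ==> (z <= 0 && s + z == -8)))


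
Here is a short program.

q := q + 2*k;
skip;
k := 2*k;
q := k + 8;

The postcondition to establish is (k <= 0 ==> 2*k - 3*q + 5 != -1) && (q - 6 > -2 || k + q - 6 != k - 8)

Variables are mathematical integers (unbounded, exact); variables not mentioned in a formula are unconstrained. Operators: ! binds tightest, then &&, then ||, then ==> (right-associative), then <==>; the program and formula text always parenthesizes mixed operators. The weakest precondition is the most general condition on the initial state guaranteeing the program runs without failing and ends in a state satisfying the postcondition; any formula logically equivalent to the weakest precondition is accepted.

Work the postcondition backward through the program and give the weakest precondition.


Working backward. After the program, the postcondition (k <= 0 ==> 2*k - 3*q + 5 != -1) && (q - 6 > -2 || k + q - 6 != k - 8) must hold; in canonical form it is (k <= 0 ==> 2*k != 3*q - 6) && (q > 4 || q != -2).
Before q := k + 8: (k <= 0 ==> k != -18) && (k > -4 || k != -10)
Before k := 2*k: (2*k <= 0 ==> 2*k != -18) && (2*k > -4 || 2*k != -10)
Before skip: (2*k <= 0 ==> 2*k != -18) && (2*k > -4 || 2*k != -10)
Before q := q + 2*k: (2*k <= 0 ==> 2*k != -18) && (2*k > -4 || 2*k != -10)
Answer: WP = (2*k <= 0 ==> 2*k != -18) && (2*k > -4 || 2*k != -10)


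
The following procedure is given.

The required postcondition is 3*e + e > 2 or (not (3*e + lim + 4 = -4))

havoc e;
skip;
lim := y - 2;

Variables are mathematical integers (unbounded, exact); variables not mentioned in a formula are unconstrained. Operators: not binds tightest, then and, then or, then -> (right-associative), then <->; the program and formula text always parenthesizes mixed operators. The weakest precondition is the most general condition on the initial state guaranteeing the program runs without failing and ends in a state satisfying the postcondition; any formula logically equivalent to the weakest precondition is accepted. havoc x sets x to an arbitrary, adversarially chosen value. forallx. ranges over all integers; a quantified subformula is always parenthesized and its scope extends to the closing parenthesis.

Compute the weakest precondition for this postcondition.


Working backward. After the program, the postcondition 3*e + e > 2 or (not (3*e + lim + 4 = -4)) must hold; in canonical form it is 4*e > 2 or (not (3*e + lim = -8)).
Before lim := y - 2: 4*e > 2 or (not (3*e + y = -6))
Before skip: 4*e > 2 or (not (3*e + y = -6))
Before havoc e: forall e_1. (4*e_1 > 2 or (not (3*e_1 + y = -6)))
Answer: WP = forall e_1. (4*e_1 > 2 or (not (3*e_1 + y = -6)))
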